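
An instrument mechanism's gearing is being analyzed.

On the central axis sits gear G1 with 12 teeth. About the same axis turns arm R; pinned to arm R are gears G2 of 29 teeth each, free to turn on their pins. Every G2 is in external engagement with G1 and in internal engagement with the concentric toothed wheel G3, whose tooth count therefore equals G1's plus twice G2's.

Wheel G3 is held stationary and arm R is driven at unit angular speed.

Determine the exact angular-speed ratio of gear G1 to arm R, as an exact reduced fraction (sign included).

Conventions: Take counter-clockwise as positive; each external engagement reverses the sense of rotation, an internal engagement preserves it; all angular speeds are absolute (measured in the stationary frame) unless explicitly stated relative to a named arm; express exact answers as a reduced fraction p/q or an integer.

41/6

planetary set (12T centre, 29T on arm, 70T internal) — Willis relation
ring teeth: 12 + 2·29 = 70
12(ω_sun−ω_arm) = −70(ω_ring−ω_arm),  ω_ring = 0, ω_arm = 1
ω_sun = 1 − (70/12)(0−1) = 41/6
ω_out/ω_in = 41/6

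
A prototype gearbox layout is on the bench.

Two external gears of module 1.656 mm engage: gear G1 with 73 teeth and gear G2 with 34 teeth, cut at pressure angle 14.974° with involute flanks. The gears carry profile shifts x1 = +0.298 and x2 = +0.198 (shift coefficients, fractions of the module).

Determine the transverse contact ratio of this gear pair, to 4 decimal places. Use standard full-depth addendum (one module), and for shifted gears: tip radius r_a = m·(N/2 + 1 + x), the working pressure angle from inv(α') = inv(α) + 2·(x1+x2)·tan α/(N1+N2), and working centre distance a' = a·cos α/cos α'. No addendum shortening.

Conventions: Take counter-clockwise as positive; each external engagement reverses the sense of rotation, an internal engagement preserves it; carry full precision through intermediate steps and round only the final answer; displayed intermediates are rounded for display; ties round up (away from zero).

recognized (one external pair, fixed centres): single-mesh tooth geometry, m = 1.656, N1 = 73, N2 = 34
base radii: r_b1 = 58.391514, r_b2 = 27.196047
tip radii: r_a1 = 62.593488, r_a2 = 30.135888
inv(α') = inv(14.974°) + 2·(+0.298+0.198)·tan α/(73+34) = 0.00859694  ⇒  α' = 16.73338°
a' = a·cos α / cos α' = 88.5960·cos 14.974°/cos 16.73338° = 89.372026
action lengths: √(r_a1²−r_b1²) = 22.547192, √(r_a2²−r_b2²) = 12.982556
base pitch p_b = π·m·cos α = 5.025818
CR = (22.547192 + 12.982556 − 89.372026·sin 16.73338°)/5.025818 = 1.949512
contact ratio ≈ 1.9495

1.9495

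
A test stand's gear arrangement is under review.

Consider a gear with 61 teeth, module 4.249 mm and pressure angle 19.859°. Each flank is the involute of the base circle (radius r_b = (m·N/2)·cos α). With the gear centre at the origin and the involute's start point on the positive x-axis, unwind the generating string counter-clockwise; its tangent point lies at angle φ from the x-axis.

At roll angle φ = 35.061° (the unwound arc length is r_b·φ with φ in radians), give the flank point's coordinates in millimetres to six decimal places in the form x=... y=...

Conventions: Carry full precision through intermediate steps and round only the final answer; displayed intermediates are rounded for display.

x=142.616287 y=8.965885

recognized (one wheel, involute flank): single-mesh tooth geometry, m = 4.249, N = 61
pitch radius r_p = m·N/2 = 4.249·61/2 = 129.594500
base radius r_b = r_p·cos α = 129.594500·cos 19.859° = 121.887704
roll angle φ = 35.061° = 0.61192989 rad
x = r_b·(cos φ + φ·sin φ) = 142.616287
y = r_b·(sin φ − φ·cos φ) = 8.965885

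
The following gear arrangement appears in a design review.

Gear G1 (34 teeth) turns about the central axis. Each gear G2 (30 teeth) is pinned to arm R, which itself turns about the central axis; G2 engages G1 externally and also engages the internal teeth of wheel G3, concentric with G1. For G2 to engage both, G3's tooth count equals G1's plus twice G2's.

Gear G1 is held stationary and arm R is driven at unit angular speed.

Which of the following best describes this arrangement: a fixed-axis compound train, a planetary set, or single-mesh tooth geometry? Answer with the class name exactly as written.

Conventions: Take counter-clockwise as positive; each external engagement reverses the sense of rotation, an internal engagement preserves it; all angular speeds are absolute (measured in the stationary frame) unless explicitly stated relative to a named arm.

planetary set

topology: planetary set — G1 34T / G2 30T / G3 94T, arm = carrier (Willis)
classification: planetary set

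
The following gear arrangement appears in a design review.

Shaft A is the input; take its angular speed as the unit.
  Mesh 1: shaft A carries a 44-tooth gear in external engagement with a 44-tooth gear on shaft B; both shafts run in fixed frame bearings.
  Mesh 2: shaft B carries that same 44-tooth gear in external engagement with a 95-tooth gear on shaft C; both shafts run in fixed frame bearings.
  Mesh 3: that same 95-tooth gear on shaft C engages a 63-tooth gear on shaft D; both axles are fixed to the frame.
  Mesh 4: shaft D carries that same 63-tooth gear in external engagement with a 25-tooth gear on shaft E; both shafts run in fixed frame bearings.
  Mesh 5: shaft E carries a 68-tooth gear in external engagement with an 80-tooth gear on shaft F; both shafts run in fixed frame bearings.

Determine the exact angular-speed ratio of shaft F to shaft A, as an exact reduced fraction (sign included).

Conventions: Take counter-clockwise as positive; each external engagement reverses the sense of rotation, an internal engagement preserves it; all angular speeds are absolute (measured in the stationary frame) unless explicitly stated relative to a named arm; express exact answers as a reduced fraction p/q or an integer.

-187/125

class = fixed-axis compound train [5 meshes; 5 ratios multiply, 5 sense flips]
mesh 1 [44T→44T]: running ratio 1, sense −
mesh 2 [44T→95T]: running ratio 44/95, sense +
mesh 3 [95T→63T]: running ratio 44/63, sense −
mesh 4 [63T→25T]: running ratio 44/25, sense +
mesh 5 [68T→80T]: running ratio 187/125, sense −
ω_out/ω_in = -187/125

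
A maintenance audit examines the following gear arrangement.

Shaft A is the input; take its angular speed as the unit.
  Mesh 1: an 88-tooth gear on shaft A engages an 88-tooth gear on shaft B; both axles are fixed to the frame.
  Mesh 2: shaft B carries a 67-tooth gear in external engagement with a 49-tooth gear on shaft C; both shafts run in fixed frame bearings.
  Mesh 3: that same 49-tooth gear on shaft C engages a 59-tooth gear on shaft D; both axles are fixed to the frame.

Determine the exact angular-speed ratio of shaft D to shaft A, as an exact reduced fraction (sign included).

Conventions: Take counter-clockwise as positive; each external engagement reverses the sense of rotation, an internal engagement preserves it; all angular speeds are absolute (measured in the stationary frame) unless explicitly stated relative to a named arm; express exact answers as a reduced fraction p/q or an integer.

-67/59

class = fixed-axis compound train [3 meshes; 3 ratios multiply, 3 sense flips]
mesh 1 [88T→88T]: running ratio 1, sense −
mesh 2 [67T→49T]: running ratio 67/49, sense +
mesh 3 [49T→59T]: running ratio 67/59, sense −
ω_out/ω_in = -67/59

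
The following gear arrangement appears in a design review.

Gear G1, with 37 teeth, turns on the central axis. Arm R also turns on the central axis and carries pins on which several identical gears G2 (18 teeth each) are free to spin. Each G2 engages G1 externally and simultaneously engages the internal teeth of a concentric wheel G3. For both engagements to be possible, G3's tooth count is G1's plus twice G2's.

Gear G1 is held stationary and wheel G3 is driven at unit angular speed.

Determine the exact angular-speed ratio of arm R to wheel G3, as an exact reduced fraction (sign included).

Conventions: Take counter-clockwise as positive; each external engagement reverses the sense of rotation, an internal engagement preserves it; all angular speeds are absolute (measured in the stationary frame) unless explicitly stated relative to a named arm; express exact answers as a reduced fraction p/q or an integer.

topology: planetary set — G1 37T / G2 18T / G3 73T, arm = carrier (Willis)
ring teeth: 37 + 2·18 = 73
37(ω_sun−ω_arm) = −73(ω_ring−ω_arm),  ω_sun = 0, ω_ring = 1
37(0−ω_arm) = −73(1−ω_arm)  ⇒  110·ω_arm = 73  ⇒  ω_arm = 73/110
ω_out/ω_in = 73/110

73/110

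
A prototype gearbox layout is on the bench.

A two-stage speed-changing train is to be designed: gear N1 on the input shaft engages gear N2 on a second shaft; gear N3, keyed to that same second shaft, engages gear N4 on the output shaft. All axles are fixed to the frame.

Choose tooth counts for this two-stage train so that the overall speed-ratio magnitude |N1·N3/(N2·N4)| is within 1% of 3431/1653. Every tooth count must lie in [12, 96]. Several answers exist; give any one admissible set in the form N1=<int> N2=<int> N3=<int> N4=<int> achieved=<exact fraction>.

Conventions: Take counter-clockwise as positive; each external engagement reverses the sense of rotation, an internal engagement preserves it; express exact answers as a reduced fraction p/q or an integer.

N1=47 N2=19 N3=73 N4=87 achieved=3431/1653

class = fixed-axis compound train [2-stage, 3431/1653 wanted]
target = 3431/1653 in lowest terms: an exact hit needs N1·N3 = k·3431 and N2·N4 = k·1653 for one integer k, every count in [12, 96]; additionally prefer no 1:1 stage (N1 ≠ N2, N3 ≠ N4)
k = 1: N1·N3 = 3431 = 47·73, N2·N4 = 1653 = 19·87
achieved = 47·73/(19·87) = 3431/1653; |achieved − target| = 0 ≤ 3431/165300 ✓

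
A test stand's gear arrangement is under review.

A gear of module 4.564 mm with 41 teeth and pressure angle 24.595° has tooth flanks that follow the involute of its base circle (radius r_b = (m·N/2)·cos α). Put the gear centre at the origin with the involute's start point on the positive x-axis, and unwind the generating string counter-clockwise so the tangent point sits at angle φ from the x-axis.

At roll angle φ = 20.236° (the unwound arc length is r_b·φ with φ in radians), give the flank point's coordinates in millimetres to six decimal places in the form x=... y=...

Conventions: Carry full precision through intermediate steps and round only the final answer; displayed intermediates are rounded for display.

x=90.215028 y=1.233819

recognized (one wheel, involute flank): single-mesh tooth geometry, m = 4.564, N = 41
pitch radius r_p = m·N/2 = 4.564·41/2 = 93.562000
base radius r_b = r_p·cos α = 93.562000·cos 24.595° = 85.073347
roll angle φ = 20.236° = 0.35318483 rad
x = r_b·(cos φ + φ·sin φ) = 90.215028
y = r_b·(sin φ − φ·cos φ) = 1.233819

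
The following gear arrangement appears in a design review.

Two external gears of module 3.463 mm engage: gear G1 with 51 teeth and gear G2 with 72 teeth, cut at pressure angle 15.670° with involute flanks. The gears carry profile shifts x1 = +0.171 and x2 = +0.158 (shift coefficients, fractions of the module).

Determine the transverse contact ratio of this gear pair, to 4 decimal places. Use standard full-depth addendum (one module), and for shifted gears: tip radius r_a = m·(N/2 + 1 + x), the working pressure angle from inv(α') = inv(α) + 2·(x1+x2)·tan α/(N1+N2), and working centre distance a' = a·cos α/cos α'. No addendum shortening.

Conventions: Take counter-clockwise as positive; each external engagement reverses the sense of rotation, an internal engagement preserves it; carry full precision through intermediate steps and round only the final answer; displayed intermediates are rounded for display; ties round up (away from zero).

single-mesh involute tooth geometry (51T engaging 72T at module 3.463)
base radii: r_b1 = 85.024439, r_b2 = 120.034502
tip radii: r_a1 = 92.361673, r_a2 = 128.678154
inv(α') = inv(15.670°) + 2·(+0.171+0.158)·tan α/(51+72) = 0.00853003  ⇒  α' = 16.69085°
a' = a·cos α / cos α' = 212.9745·cos 15.670°/cos 16.69085° = 214.078411
action lengths: √(r_a1²−r_b1²) = 36.076633, √(r_a2²−r_b2²) = 46.365781
base pitch p_b = π·m·cos α = 10.474986
CR = (36.076633 + 46.365781 − 214.078411·sin 16.69085°)/10.474986 = 2.000717
contact ratio ≈ 2.0007

2.0007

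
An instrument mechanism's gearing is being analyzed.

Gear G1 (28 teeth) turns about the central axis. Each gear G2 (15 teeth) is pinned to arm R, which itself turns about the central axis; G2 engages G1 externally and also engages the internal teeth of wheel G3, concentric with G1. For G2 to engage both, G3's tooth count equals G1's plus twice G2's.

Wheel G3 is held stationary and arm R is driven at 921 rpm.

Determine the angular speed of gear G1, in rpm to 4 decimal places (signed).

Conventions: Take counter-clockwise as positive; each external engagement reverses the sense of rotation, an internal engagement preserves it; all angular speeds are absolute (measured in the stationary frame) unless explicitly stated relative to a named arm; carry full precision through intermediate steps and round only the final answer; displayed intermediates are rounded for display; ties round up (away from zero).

+2828.7857 rpm

recognized (axles ride arm R): planetary set, 28/15/58 teeth
normalise by the input: solve with ω_arm = 1, then scale by 921 rpm
ring teeth: 28 + 2·15 = 58
28(ω_sun−ω_arm) = −58(ω_ring−ω_arm),  ω_ring = 0, ω_arm = 1
ω_sun = 1 − (58/28)(0−1) = 43/14
scale: ω_sun = 43/14 × 921 rpm = +2828.7857 rpm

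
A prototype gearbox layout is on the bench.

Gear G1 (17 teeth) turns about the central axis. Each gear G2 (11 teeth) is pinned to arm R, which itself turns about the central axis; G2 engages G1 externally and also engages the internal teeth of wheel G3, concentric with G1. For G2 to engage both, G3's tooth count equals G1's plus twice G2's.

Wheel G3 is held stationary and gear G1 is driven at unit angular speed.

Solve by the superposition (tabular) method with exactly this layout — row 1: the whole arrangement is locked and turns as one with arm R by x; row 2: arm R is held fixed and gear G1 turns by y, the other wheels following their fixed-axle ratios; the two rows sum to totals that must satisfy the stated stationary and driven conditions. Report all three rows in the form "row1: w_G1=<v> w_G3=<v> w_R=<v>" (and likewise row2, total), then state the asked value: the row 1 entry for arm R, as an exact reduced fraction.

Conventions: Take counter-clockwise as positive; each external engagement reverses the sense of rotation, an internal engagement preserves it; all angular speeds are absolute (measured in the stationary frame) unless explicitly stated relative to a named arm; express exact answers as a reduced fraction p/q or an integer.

planetary set (17T centre, 11T on arm, 39T internal) — Willis relation
superposition row 1 [locked train]: every member turns x
row 2 (arm held, sun turns y): ω_ring = −(17/39)·y, ω_arm = 0
boundary: total ω_ring = x − (17/39)·y = 0 and total ω_sun = x + y = 1  ⇒  y = 39/56, x = 17/56
row 2 ring = −(17/39)·39/56 = -17/56
totals (row 1 + row 2): sun 17/56 + 39/56 = 1, ring 17/56 + (-17/56) = 0, arm 17/56 + 0 = 17/56
asked cell (row1, arm) = 17/56

row1: w_G1=17/56 w_G3=17/56 w_R=17/56
row2: w_G1=39/56 w_G3=-17/56 w_R=0
total: w_G1=1 w_G3=0 w_R=17/56
asked value: 17/56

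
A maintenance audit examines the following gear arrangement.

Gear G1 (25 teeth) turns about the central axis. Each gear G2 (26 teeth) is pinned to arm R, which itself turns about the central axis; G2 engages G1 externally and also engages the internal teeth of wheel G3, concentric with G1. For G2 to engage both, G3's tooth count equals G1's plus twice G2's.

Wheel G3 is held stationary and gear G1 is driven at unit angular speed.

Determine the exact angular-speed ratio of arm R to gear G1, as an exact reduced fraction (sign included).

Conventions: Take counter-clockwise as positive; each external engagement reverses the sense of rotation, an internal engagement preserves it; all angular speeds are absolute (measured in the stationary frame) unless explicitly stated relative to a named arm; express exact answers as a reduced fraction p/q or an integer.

25/102

recognized (axles ride arm R): planetary set, 25/26/77 teeth
ring teeth: 25 + 2·26 = 77
25(ω_sun−ω_arm) = −77(ω_ring−ω_arm),  ω_ring = 0, ω_sun = 1
25(1−ω_arm) = −77(0−ω_arm)  ⇒  102·ω_arm = 25  ⇒  ω_arm = 25/102
ω_out/ω_in = 25/102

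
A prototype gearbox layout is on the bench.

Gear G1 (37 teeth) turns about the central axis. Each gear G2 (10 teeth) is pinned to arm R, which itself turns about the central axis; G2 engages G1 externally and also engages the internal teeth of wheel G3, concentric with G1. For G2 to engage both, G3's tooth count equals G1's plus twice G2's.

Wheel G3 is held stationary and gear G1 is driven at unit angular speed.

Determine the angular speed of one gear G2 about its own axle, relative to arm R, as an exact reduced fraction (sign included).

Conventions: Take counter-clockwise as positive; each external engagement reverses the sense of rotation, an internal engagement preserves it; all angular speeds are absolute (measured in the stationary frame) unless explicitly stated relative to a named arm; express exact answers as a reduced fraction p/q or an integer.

-2109/940

class = planetary set [G3 = 37+2·10 = 57; Willis about the carrier]
ring teeth: 37 + 2·10 = 57
37(ω_sun−ω_arm) = −57(ω_ring−ω_arm),  ω_ring = 0, ω_sun = 1
37(1−ω_arm) = −57(0−ω_arm)  ⇒  94·ω_arm = 37  ⇒  ω_arm = 37/94
sun–planet mesh: 37·(1−37/94) = −10·(ω_p−ω_arm)  ⇒  ω_p−ω_arm = -2109/940
exact speed ratio = -2109/940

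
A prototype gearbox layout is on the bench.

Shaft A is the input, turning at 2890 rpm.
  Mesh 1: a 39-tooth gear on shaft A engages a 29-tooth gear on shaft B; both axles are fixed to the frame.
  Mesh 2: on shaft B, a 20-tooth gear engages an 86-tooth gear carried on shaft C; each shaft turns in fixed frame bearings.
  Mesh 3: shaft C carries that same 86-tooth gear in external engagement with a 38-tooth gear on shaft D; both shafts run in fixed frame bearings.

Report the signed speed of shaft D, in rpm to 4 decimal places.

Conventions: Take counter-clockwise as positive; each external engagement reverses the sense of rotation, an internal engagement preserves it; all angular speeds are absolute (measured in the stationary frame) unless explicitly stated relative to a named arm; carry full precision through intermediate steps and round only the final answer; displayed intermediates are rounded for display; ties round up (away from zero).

-2045.5535 rpm

recognized (4 fixed axles, 3 meshes): fixed-axis compound train
mesh 1 [39T→29T]: ω = 2890.0000×39/29 = 3886.5517 rpm, sense flips to −
mesh 2 [20T→86T]: ω = 3886.5517×20/86 = 903.8492 rpm, sense flips to +
mesh 3 [86T→38T]: ω = 903.8492×86/38 = 2045.5535 rpm, sense flips to −
signed output speed = -2045.5535 rpm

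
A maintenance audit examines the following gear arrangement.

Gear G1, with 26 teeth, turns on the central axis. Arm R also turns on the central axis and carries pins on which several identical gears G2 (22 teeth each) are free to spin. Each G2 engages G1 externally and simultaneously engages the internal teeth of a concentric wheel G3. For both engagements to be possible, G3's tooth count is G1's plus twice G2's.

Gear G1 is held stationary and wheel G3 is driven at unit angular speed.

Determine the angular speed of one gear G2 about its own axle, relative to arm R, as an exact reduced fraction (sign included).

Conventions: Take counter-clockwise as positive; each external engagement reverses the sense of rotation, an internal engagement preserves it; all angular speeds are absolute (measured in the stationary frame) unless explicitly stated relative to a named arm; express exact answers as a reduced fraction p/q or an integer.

topology: planetary set — G1 26T / G2 22T / G3 70T, arm = carrier (Willis)
ring teeth: 26 + 2·22 = 70
26(ω_sun−ω_arm) = −70(ω_ring−ω_arm),  ω_sun = 0, ω_ring = 1
26(0−ω_arm) = −70(1−ω_arm)  ⇒  96·ω_arm = 70  ⇒  ω_arm = 35/48
sun–planet mesh: 26·(0−35/48) = −22·(ω_p−ω_arm)  ⇒  ω_p−ω_arm = 455/528
exact speed ratio = 455/528

455/528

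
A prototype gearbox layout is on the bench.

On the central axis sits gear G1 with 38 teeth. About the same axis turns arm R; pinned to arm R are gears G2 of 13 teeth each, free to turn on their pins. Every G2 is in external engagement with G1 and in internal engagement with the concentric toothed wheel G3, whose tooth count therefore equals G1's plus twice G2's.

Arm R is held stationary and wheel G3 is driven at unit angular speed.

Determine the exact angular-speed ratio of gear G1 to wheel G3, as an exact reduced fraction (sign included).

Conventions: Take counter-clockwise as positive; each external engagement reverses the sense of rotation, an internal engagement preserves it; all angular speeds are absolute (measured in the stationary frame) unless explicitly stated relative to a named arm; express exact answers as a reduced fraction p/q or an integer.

-32/19

topology: planetary set — G1 38T / G2 13T / G3 64T, arm = carrier (Willis)
ring teeth: 38 + 2·13 = 64
38(ω_sun−ω_arm) = −64(ω_ring−ω_arm),  ω_arm = 0, ω_ring = 1
ω_sun = 0 − (64/38)(1−0) = -32/19
ω_out/ω_in = -32/19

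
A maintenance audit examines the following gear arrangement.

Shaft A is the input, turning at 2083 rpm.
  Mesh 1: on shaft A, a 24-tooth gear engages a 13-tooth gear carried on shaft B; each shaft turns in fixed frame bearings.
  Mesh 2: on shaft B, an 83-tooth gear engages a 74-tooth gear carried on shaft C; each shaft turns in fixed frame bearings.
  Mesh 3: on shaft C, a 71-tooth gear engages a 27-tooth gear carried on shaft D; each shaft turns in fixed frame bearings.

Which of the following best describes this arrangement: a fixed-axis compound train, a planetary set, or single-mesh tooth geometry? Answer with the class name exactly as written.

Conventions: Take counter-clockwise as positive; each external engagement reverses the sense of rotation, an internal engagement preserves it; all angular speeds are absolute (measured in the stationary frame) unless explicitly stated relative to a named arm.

3-mesh fixed-axis compound train (all bearings frame-fixed)
classification: fixed-axis compound train

fixed-axis compound train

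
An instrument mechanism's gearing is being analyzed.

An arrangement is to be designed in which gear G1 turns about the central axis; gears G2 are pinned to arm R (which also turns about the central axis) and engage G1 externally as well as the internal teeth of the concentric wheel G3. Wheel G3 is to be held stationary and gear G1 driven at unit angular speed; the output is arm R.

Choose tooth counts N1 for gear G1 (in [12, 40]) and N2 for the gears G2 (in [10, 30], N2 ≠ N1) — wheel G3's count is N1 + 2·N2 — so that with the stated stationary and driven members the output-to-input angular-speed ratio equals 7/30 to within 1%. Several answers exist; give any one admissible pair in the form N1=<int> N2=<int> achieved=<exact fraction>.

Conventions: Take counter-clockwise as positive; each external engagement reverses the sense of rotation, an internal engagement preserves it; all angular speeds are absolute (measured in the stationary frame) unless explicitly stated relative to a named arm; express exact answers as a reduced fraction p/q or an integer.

N1=14 N2=16 achieved=7/30

topology: planetary set — design target 7/30, arm = carrier (Willis)
Willis with ω_ring = 0: ω_arm/ω_sun = N1/(N1+N3); set equal to 7/30  ⇒  N3/N1 = 1/(7/30) − 1 = 23/7
N3 = N1 + 2·N2  ⇒  N2/N1 = (N3/N1 − 1)/2 = (23/7 − 1)/2 = 8/7
smallest multiple with N1 ≥ 12 and N2 ≥ 10: k = 2  ⇒  N1 = 2·7 = 14, N2 = 2·8 = 16 (N1 ≤ 40, N2 ≤ 30, N2 ≠ N1 ✓), N3 = 14 + 2·16 = 46
check: N1/(N1+N3) with N1 = 14, N3 = 46 gives 7/30; |achieved − target| = 0 ≤ 7/3000 ✓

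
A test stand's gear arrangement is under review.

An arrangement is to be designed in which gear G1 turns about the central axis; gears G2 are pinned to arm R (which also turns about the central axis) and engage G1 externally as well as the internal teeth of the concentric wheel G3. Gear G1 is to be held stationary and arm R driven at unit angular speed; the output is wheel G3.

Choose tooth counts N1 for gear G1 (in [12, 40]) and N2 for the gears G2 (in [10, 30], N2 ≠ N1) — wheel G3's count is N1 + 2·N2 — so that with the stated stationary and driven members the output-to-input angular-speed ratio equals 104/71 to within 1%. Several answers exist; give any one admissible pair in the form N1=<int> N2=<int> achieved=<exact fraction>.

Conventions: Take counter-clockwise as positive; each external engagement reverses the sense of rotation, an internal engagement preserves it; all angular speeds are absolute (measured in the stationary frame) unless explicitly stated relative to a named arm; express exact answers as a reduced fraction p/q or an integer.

topology: planetary set — design target 104/71, arm = carrier (Willis)
Willis with ω_sun = 0: ω_ring/ω_arm = (N1+N3)/N3; set equal to 104/71  ⇒  N3/N1 = 1/(104/71 − 1) = 71/33
N3 = N1 + 2·N2  ⇒  N2/N1 = (N3/N1 − 1)/2 = (71/33 − 1)/2 = 19/33
smallest multiple with N1 ≥ 12 and N2 ≥ 10: k = 1  ⇒  N1 = 1·33 = 33, N2 = 1·19 = 19 (N1 ≤ 40, N2 ≤ 30, N2 ≠ N1 ✓), N3 = 33 + 2·19 = 71
check: (N1+N3)/N3 with N1 = 33, N3 = 71 gives 104/71; |achieved − target| = 0 ≤ 26/1775 ✓

N1=33 N2=19 achieved=104/71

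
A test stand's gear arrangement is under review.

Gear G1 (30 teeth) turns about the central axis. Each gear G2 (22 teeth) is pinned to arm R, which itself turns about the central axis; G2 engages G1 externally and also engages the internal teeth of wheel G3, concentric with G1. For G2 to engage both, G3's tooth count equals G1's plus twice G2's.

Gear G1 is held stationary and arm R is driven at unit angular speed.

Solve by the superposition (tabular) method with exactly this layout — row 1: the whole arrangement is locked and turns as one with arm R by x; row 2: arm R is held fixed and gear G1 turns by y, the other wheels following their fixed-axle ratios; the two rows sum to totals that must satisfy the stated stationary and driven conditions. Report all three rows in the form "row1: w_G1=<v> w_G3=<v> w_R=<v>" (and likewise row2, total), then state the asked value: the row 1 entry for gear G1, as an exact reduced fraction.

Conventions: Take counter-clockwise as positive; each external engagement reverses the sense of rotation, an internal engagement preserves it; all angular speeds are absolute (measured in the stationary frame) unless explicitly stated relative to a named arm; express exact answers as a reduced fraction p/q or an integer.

recognized (axles ride arm R): planetary set, 30/22/74 teeth
superposition row 1 [locked train]: every member turns x
superposition row 2 [arm held]: sun y, ring −(30/74)·y, arm 0
boundary: total ω_sun = x + y = 0 and total ω_arm = x = 1  ⇒  y = -1, x = 1
row 2 ring = −(30/74)·(-1) = 15/37
totals (row 1 + row 2): sun 1 + (-1) = 0, ring 1 + 15/37 = 52/37, arm 1 + 0 = 1
asked cell (row1, sun) = 1

row1: w_G1=1 w_G3=1 w_R=1
row2: w_G1=-1 w_G3=15/37 w_R=0
total: w_G1=0 w_G3=52/37 w_R=1
asked value: 1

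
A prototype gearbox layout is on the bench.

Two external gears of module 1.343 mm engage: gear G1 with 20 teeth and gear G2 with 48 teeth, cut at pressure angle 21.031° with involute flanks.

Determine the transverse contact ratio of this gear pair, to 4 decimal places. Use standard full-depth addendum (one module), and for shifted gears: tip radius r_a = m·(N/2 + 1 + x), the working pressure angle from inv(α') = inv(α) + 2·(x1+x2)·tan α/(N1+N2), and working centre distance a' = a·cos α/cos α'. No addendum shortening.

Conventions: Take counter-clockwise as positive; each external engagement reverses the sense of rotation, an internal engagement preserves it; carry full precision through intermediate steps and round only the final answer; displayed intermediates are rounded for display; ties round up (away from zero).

class = single-mesh tooth geometry [involute pair 20T × 48T, m = 1.343]
base radii: r_b1 = 12.535379, r_b2 = 30.084910
tip radii: r_a1 = 14.773000, r_a2 = 33.575000
no profile shift: α' = α, a' = a
action lengths: √(r_a1²−r_b1²) = 7.817020, √(r_a2²−r_b2²) = 14.905663
base pitch p_b = π·m·cos α = 3.938106
CR = (7.817020 + 14.905663 − 45.662000·sin 21.03100°)/3.938106 = 1.608851
contact ratio ≈ 1.6089

1.6089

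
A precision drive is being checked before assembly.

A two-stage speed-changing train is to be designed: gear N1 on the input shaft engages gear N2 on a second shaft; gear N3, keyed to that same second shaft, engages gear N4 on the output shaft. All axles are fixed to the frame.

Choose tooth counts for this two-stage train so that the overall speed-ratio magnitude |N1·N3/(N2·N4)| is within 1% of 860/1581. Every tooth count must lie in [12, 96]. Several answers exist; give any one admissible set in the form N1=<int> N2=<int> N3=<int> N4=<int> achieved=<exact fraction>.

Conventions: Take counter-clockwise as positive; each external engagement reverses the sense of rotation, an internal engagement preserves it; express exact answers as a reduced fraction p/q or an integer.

N1=20 N2=17 N3=43 N4=93 achieved=860/1581

2-stage fixed-axis compound train for ratio 860/1581
target = 860/1581 in lowest terms: an exact hit needs N1·N3 = k·860 and N2·N4 = k·1581 for one integer k, every count in [12, 96]; additionally prefer no 1:1 stage (N1 ≠ N2, N3 ≠ N4)
k = 1: N1·N3 = 860 = 20·43, N2·N4 = 1581 = 17·93
achieved = 20·43/(17·93) = 860/1581; |achieved − target| = 0 ≤ 43/7905 ✓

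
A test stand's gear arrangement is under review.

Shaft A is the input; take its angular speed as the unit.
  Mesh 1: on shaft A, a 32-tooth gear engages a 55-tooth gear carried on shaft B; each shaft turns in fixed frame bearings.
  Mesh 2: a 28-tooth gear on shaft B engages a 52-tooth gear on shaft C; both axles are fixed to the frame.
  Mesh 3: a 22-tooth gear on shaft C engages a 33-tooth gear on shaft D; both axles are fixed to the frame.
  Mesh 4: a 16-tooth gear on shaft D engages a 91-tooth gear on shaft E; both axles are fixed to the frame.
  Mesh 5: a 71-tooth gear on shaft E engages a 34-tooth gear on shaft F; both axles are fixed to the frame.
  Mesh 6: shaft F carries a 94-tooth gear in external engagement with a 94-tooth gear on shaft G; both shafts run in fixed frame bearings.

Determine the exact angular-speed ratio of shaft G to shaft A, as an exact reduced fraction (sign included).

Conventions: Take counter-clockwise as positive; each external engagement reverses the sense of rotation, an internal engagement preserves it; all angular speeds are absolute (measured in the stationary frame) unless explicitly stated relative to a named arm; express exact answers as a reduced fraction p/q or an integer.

36352/474045

class = fixed-axis compound train [6 meshes; 6 ratios multiply, 6 sense flips]
mesh 1 [32T→55T]: running ratio 32/55, sense −
mesh 2 [28T→52T]: running ratio 224/715, sense +
mesh 3 [22T→33T]: running ratio 448/2145, sense −
mesh 4 [16T→91T]: running ratio 1024/27885, sense +
mesh 5 [71T→34T]: running ratio 36352/474045, sense −
mesh 6 [94T→94T]: running ratio 36352/474045, sense +
ω_out/ω_in = 36352/474045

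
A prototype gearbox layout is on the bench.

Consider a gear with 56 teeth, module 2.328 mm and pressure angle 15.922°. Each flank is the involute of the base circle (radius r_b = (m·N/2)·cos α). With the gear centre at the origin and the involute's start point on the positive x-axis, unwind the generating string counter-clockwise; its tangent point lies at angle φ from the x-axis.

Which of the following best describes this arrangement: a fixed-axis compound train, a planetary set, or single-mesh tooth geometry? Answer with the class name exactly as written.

single-mesh tooth geometry

class = single-mesh tooth geometry [base-circle involute, m = 2.328, 56T]
classification: single-mesh tooth geometry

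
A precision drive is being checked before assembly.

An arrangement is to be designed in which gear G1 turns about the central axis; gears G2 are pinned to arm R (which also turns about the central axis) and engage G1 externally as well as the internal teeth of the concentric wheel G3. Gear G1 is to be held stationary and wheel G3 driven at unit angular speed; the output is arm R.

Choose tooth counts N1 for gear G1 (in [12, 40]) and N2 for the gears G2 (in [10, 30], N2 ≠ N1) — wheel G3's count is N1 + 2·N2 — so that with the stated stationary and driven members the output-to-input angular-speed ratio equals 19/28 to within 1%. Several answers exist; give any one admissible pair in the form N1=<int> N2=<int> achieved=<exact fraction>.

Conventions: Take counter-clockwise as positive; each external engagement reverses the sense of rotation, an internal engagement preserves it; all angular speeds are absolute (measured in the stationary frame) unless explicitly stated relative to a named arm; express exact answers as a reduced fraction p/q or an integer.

class = planetary set [ratio 19/28 wanted; Willis about the carrier]
Willis with ω_sun = 0: ω_arm/ω_ring = N3/(N1+N3); set equal to 19/28  ⇒  N3/N1 = (19/28)/(1 − 19/28) = 19/9
N3 = N1 + 2·N2  ⇒  N2/N1 = (N3/N1 − 1)/2 = (19/9 − 1)/2 = 5/9
smallest multiple with N1 ≥ 12 and N2 ≥ 10: k = 2  ⇒  N1 = 2·9 = 18, N2 = 2·5 = 10 (N1 ≤ 40, N2 ≤ 30, N2 ≠ N1 ✓), N3 = 18 + 2·10 = 38
check: N3/(N1+N3) with N1 = 18, N3 = 38 gives 19/28; |achieved − target| = 0 ≤ 19/2800 ✓

N1=18 N2=10 achieved=19/28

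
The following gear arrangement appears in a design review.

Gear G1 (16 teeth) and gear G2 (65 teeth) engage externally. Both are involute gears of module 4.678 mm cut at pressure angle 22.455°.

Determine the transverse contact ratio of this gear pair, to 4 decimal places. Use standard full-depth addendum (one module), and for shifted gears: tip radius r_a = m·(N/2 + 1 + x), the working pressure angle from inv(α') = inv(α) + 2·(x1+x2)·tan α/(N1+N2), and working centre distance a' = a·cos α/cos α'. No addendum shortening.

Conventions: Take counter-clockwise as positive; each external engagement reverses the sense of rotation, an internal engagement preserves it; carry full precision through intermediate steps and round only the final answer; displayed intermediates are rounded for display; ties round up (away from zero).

1.5494

single-mesh involute tooth geometry (16T engaging 65T at module 4.678)
base radii: r_b1 = 34.586505, r_b2 = 140.507677
tip radii: r_a1 = 42.102000, r_a2 = 156.713000
no profile shift: α' = α, a' = a
action lengths: √(r_a1²−r_b1²) = 24.007334, √(r_a2²−r_b2²) = 69.401420
base pitch p_b = π·m·cos α = 13.582089
CR = (24.007334 + 69.401420 − 189.459000·sin 22.45500°)/13.582089 = 1.549352
contact ratio ≈ 1.5494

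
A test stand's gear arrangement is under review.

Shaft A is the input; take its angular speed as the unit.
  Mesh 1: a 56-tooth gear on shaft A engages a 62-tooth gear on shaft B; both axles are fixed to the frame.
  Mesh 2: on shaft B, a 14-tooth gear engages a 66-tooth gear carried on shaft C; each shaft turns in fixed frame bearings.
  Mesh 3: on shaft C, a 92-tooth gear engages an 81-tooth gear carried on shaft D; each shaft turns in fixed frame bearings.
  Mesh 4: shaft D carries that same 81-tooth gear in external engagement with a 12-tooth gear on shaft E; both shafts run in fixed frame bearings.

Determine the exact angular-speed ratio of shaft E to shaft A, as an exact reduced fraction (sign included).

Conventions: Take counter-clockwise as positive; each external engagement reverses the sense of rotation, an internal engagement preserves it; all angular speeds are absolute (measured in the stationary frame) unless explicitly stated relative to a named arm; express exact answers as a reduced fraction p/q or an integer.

4508/3069

class = fixed-axis compound train [4 meshes; 4 ratios multiply, 4 sense flips]
mesh 1 [56T→62T]: running ratio 28/31, sense −
mesh 2 [14T→66T]: running ratio 196/1023, sense +
mesh 3 [92T→81T]: running ratio 18032/82863, sense −
mesh 4 [81T→12T]: running ratio 4508/3069, sense +
ω_out/ω_in = 4508/3069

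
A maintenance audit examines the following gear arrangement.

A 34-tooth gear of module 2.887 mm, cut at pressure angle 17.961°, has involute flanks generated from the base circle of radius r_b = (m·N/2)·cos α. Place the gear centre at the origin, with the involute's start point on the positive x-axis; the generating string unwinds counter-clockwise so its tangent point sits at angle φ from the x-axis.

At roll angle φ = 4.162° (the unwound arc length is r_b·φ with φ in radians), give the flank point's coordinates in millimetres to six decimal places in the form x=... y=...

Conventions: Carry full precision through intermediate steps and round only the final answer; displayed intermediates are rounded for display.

single-mesh involute tooth geometry (34T wheel at module 2.887)
pitch radius r_p = m·N/2 = 2.887·34/2 = 49.079000
base radius r_b = r_p·cos α = 49.079000·cos 17.961° = 46.687215
roll angle φ = 4.162° = 0.07264060 rad
x = r_b·(cos φ + φ·sin φ) = 46.810229
y = r_b·(sin φ − φ·cos φ) = 0.005962

x=46.810229 y=0.005962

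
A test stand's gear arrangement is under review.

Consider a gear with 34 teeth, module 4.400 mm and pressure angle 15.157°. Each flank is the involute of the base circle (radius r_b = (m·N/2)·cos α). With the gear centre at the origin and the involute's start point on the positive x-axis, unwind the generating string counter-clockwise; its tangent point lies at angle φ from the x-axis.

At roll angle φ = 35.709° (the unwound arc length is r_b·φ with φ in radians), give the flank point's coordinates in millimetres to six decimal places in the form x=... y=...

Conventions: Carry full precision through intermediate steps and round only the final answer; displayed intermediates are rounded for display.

x=84.887250 y=5.602796

topology: single-mesh involute geometry — m = 4.400, N = 34
pitch radius r_p = m·N/2 = 4.400·34/2 = 74.800000
base radius r_b = r_p·cos α = 74.800000·cos 15.157° = 72.197932
roll angle φ = 35.709° = 0.62323962 rad
x = r_b·(cos φ + φ·sin φ) = 84.887250
y = r_b·(sin φ − φ·cos φ) = 5.602796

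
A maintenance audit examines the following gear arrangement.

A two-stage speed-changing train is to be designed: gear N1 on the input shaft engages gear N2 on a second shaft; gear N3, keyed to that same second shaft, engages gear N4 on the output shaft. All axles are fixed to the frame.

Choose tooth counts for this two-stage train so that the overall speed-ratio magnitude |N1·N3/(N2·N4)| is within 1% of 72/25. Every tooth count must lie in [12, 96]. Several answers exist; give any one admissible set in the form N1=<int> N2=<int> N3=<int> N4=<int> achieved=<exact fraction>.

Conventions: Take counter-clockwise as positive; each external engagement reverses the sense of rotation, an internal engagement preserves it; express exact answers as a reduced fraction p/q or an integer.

class = fixed-axis compound train [2-stage, 72/25 wanted]
target = 72/25 in lowest terms: an exact hit needs N1·N3 = k·72 and N2·N4 = k·25 for one integer k, every count in [12, 96]; additionally prefer no 1:1 stage (N1 ≠ N2, N3 ≠ N4)
k = 1…8: no 1:1-free in-range split of k·72 and k·25 into factor pairs; take k = 9
k = 9: N1·N3 = 648 = 12·54, N2·N4 = 225 = 15·15
achieved = 12·54/(15·15) = 72/25; |achieved − target| = 0 ≤ 18/625 ✓

N1=12 N2=15 N3=54 N4=15 achieved=72/25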